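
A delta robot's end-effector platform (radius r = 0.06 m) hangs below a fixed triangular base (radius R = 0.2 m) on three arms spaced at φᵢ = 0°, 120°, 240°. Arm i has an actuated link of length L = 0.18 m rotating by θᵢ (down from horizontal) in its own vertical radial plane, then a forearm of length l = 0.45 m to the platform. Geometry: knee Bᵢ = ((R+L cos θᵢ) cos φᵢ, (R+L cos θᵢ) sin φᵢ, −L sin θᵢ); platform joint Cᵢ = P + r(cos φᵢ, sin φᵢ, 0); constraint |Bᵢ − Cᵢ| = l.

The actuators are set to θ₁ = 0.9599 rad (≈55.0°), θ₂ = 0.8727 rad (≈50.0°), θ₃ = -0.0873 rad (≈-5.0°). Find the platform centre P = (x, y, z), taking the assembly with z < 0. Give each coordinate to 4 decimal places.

(-0.0972, -0.1374, -0.4077)

φ1=0.0°: virtual centre (0.2432, 0.0000, -0.1474), radius l
arm 2 at φ=120.0°: e+L cos θ2 = 0.2557;  O2 = (-0.1278, 0.2214, -0.1379)
arm 3 at φ=240.0°: e+L cos θ3 = 0.3193;  O3 = (-0.1597, -0.2765, 0.0157)
eliminate P² terms by subtracting sphere 1 from 2 and 3
[-0.7422 0.4429 0.0191]·P = 0.0035;  [-0.8058 -0.5531 0.3263]·P = 0.0213
Cramer: x(z) = -0.0148+0.2021z;  y(z) = -0.0169+0.2955z
into |P−O₁|² = l²: 1.1282z² + 0.1806z + -0.1139 = 0;  Δ = 0.5465;  z = -0.4077 or 0.2476 → z<0 root = -0.4077
x = -0.0972, y = -0.1374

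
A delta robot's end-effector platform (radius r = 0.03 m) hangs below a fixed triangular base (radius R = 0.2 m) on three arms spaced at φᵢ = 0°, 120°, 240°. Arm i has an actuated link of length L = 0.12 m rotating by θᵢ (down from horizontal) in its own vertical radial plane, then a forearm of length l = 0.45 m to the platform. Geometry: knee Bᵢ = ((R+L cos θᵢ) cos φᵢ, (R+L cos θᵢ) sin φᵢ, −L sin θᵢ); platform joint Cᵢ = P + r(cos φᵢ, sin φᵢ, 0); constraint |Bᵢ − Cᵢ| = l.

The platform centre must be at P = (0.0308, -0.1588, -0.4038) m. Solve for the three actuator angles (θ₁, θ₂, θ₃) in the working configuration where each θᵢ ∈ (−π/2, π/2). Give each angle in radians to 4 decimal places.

θ₁ = 0.5238, θ₂ = 1.3966, θ₃ = -0.0001

rotate P by −φ1: (0.0308, -0.1588, -0.4038)
  A cos θ + B sin θ = C:  0.1392·cos θ + -0.4038·sin θ = -0.0815
  √(A²+B²)=0.4271;  θ1 = -1.2388+1.7627 ≈ 0.5238
rotate P by −φ2: (-0.1529, 0.0527, -0.4038)
  A cos θ + B sin θ = C:  0.3229·cos θ + -0.4038·sin θ = -0.3417
  θ2 = atan2(B,A) + arccos(C/0.5170) = 1.3966
φ3=240.0° → target in arm frame (0.1221, 0.1061)
  A=0.0479, B=-0.4038, C=(l²−L²−A²−y'²−z²)/(2L)=0.0479
  √(A²+B²)=0.4066;  θ3 = -1.4528+1.4527 ≈ -0.0001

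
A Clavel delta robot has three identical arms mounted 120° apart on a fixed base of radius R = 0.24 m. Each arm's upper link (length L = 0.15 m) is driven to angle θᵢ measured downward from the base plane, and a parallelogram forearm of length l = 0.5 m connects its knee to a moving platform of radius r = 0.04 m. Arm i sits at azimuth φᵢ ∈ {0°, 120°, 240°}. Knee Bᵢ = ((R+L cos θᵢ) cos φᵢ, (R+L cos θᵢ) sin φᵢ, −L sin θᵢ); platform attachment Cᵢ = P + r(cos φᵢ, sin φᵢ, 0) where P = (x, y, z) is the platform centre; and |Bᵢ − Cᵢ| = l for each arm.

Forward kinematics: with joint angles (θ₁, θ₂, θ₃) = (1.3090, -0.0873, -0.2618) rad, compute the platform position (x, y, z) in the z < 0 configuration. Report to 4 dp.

(-0.2066, -0.0152, -0.3716)

φ1=0.0°: virtual centre (0.2388, 0.0000, -0.1449), radius l
S2 = (0.3494·cos120.0°, 0.3494·sin120.0°, 0.0131) = (-0.1747, 0.3026, 0.0131)
φ3=240.0°: virtual centre (-0.1724, -0.2987, 0.0388), radius l
eliminate P² terms by subtracting sphere 1 from 2 and 3
linear system: -0.8271x+0.6052y = 0.0442−0.3159z; -0.8225x+-0.5974y = 0.0424−0.3674z
det = 0.9919;  x = -0.0525+0.4145z,  y = 0.0013+0.0444z
sphere 1 gives Az²+Bz+C=0 with A=1.1738, B=0.0484, C=-0.1441;  B²−4AC=0.6790;  roots -0.3716, 0.3304;  negative root z = -0.3716
x = -0.2066, y = -0.0152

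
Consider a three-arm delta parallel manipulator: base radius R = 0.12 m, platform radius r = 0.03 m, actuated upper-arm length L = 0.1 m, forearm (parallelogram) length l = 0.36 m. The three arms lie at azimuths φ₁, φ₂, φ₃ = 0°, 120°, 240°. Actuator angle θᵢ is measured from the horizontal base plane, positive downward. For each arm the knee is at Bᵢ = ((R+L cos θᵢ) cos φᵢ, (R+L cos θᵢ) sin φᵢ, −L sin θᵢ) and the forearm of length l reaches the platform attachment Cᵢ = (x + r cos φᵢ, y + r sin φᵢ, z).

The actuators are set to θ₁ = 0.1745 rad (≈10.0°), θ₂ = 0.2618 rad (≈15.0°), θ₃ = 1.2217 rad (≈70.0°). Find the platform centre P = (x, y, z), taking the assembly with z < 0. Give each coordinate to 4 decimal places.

(0.0772, 0.1157, -0.3396)

φ1=0.0°: virtual centre (0.1885, 0.0000, -0.0174), radius l
φ2=120.0°: virtual centre (-0.0933, 0.1616, -0.0259), radius l
arm 3 at φ=240.0°: (R−r)+L cos θ3 = 0.1242;  centre 3 = (-0.0621, -0.1076, -0.0940)
eliminate P² terms by subtracting sphere 1 from 2 and 3
linear system: -0.5636x+0.3232y = -0.0003−-0.0170z; -0.5012x+-0.2151y = -0.0116−-0.1532z
det = 0.2832;  x = 0.0135+-0.1878z,  y = 0.0224+-0.2747z
into |P−centre ₁|² = l²: 1.1107z² + 0.0881z + -0.0982 = 0;  Δ = 0.4439;  z = -0.3396 or 0.2602 → z<0 root = -0.3396
x = 0.0772, y = 0.1157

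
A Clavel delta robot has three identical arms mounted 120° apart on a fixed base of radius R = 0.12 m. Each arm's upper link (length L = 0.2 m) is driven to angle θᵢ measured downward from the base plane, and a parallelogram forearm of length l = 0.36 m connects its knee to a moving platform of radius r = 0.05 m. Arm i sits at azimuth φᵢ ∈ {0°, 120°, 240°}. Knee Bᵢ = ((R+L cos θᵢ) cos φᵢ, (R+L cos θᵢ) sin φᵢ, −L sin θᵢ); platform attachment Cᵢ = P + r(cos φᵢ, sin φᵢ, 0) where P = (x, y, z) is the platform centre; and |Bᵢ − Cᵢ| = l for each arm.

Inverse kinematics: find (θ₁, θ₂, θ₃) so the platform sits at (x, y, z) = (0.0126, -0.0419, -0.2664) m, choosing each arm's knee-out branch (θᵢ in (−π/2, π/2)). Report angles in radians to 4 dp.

φ1=0.0° → target in arm frame (0.0126, -0.0419)
  A cos θ + B sin θ = C:  0.0574·cos θ + -0.2664·sin θ = 0.0340
  γ=atan2(-0.2664,0.0574)=-1.3586;  ψ=arccos(0.1246)=1.4459;  θ1=γ+ψ≈0.0873
φ2=120.0° → target in arm frame (-0.0426, 0.0100)
  A=0.1126, B=-0.2664, C=(l²−L²−A²−y'²−z²)/(2L)=0.0146
  θ2 = atan2(B,A) + arccos(C/0.2892) = 0.3492
φ3=240.0° → target in arm frame (0.0300, 0.0319)
  A cos θ + B sin θ = C:  0.0400·cos θ + -0.2664·sin θ = 0.0400
  γ=atan2(-0.2664,0.0400)=-1.4217;  ψ=arccos(0.1486)=1.4216;  θ3=γ+ψ≈-0.0001

θ₁ = 0.0873, θ₂ = 0.3492, θ₃ = -0.0001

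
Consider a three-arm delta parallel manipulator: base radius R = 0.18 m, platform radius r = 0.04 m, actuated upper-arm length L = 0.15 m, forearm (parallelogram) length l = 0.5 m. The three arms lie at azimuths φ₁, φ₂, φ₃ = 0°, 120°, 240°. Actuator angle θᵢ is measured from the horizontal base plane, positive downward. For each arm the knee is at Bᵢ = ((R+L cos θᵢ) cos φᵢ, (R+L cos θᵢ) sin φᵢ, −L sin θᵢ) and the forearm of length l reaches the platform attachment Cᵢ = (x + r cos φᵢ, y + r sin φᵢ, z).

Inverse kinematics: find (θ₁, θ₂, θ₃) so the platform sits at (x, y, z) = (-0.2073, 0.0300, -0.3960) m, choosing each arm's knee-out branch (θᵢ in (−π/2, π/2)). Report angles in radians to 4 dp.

θ₁ = 1.0475, θ₂ = -0.3486, θ₃ = -0.0871

rotate P by −φ1: (-0.2073, 0.0300, -0.3960)
  A cos θ + B sin θ = C:  0.3473·cos θ + -0.3960·sin θ = -0.1694
  θ1 = atan2(B,A) + arccos(C/0.5267) = 1.0475
φ2=120.0° → target in arm frame (0.1296, 0.1645)
  A cos θ + B sin θ = C:  0.0104·cos θ + -0.3960·sin θ = 0.1450
  θ2 = atan2(B,A) + arccos(C/0.3961) = -0.3486
arm 3 (φ=240.0°): x'=0.0777, y'=-0.1945
  A=0.0623, B=-0.3960, C=(l²−L²−A²−y'²−z²)/(2L)=0.0965
  γ=atan2(-0.3960,0.0623)=-1.4147;  ψ=arccos(0.2408)=1.3276;  θ3=γ+ψ≈-0.0871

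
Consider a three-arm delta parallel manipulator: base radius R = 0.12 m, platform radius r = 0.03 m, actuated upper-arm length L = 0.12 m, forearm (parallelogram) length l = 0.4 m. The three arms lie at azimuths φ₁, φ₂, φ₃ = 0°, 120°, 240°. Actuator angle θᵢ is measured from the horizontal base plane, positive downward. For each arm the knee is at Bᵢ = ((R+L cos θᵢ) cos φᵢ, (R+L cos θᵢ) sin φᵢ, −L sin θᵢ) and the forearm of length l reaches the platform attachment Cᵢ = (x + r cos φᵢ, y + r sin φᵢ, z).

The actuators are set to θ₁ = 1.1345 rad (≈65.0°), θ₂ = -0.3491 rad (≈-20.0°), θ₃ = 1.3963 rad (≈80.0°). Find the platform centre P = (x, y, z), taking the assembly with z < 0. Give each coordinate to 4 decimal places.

(-0.0795, 0.2253, -0.3553)

arm 1 at φ=0.0°: ρ1 = 0.1407;  S1 = (0.1407, 0.0000, -0.1088)
S2 = (0.2028·cos120.0°, 0.2028·sin120.0°, 0.0410) = (-0.1014, 0.1756, 0.0410)
φ3=240.0°: virtual centre (-0.0554, -0.0960, -0.1182), radius l
subtract pairs → two planes through P
plane₁₂: -0.4842x+0.3512y+0.2996z = 0.0112
Cramer: x(z) = -0.0011+0.2206z;  y(z) = 0.0303-0.5489z
into |P−S₁|² = l²: 1.3500z² + 0.1217z + -0.1271 = 0;  Δ = 0.7014;  z = -0.3553 or 0.2651 → z<0 root = -0.3553
x = -0.0795, y = 0.2253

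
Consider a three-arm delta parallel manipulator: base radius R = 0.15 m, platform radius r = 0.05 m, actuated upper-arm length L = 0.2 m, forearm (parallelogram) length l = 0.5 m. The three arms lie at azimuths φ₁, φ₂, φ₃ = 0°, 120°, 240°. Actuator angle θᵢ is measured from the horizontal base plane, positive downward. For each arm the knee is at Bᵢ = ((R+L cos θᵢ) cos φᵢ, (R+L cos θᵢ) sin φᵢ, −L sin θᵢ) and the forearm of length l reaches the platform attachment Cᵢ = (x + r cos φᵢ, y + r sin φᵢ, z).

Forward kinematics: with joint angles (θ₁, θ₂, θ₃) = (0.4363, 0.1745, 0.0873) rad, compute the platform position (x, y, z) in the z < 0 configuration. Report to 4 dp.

(-0.0644, -0.0152, -0.4455)

O1 = (0.2813·cos0.0°, 0.2813·sin0.0°, -0.0845) = (0.2813, 0.0000, -0.0845)
arm 2 at φ=120.0°: (R−r)+L cos θ2 = 0.2970;  O2 = (-0.1485, 0.2572, -0.0347)
arm 3 at φ=240.0°: (R−r)+L cos θ3 = 0.2992;  O3 = (-0.1496, -0.2591, -0.0174)
|O₂|²−|O₁|² = 0.0031;  |O₃|²−|O₁|² = 0.0036
plane₁₂: -0.8595x+0.5144y+0.0996z = 0.0031
det = 0.8887;  x = -0.0039+0.1357z,  y = -0.0004+0.0332z
sphere 1 gives Az²+Bz+C=0 with A=1.0195, B=0.0916, C=-0.1615;  B²−4AC=0.6671;  roots -0.4455, 0.3556;  negative root z = -0.4455
x = -0.0644, y = -0.0152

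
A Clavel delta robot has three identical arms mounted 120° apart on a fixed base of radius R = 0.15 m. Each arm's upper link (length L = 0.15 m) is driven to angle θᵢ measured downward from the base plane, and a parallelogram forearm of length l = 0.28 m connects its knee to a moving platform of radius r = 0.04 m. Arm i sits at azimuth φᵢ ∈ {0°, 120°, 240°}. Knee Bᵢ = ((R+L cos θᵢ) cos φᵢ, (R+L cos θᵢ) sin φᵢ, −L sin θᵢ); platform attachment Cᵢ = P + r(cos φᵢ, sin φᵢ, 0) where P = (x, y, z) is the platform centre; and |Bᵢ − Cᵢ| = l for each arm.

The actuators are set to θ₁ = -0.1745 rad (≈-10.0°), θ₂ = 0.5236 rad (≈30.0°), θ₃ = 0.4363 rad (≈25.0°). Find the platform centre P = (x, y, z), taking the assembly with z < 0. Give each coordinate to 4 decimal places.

(0.0429, -0.0061, -0.1534)

centre 1 = (0.2577·cos0.0°, 0.2577·sin0.0°, 0.0260) = (0.2577, 0.0000, 0.0260)
centre 2 = (0.2399·cos120.0°, 0.2399·sin120.0°, -0.0750) = (-0.1200, 0.2078, -0.0750)
arm 3 at φ=240.0°: (R−r)+L cos θ3 = 0.2459;  centre 3 = (-0.1230, -0.2130, -0.0634)
subtract pairs → two planes through P
plane₁₂: -0.7553x+0.4155y+-0.2021z = -0.0039
Cramer: x(z) = 0.0043-0.2514z;  y(z) = -0.0016+0.0294z
sphere 1 gives Az²+Bz+C=0 with A=1.0640, B=0.0752, C=-0.0135;  B²−4AC=0.0631;  roots -0.1534, 0.0827;  negative root z = -0.1534
x = 0.0429, y = -0.0061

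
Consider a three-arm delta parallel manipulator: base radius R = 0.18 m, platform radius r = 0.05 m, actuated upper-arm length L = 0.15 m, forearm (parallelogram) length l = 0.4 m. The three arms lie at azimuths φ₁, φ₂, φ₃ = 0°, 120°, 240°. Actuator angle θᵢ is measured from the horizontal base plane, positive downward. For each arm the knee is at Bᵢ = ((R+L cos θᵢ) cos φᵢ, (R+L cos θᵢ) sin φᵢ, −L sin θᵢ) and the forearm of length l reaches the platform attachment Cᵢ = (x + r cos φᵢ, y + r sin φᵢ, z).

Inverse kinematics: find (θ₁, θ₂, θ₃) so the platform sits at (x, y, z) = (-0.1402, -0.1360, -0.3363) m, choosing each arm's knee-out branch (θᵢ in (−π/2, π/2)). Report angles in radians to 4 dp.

φ1=0.0° → target in arm frame (-0.1402, -0.1360)
  A cos θ + B sin θ = C:  0.2702·cos θ + -0.3363·sin θ = -0.2237
  γ=atan2(-0.3363,0.2702)=-0.8940;  ψ=arccos(-0.5185)=2.1159;  θ1=γ+ψ≈1.2219
φ2=120.0° → target in arm frame (-0.0477, 0.1894)
  e−x'=0.1777;  (l²−L²−(e−x')²−y'²−z²)/2L = -0.1435
  √(A²+B²)=0.3804;  θ2 = -1.0847+1.9576 ≈ 0.8729
φ3=240.0° → target in arm frame (0.1879, -0.0534)
  A=-0.0579, B=-0.3363, C=(l²−L²−A²−y'²−z²)/(2L)=0.0607
  θ3 = atan2(B,A) + arccos(C/0.3412) = -0.3492

θ₁ = 1.2219, θ₂ = 0.8729, θ₃ = -0.3492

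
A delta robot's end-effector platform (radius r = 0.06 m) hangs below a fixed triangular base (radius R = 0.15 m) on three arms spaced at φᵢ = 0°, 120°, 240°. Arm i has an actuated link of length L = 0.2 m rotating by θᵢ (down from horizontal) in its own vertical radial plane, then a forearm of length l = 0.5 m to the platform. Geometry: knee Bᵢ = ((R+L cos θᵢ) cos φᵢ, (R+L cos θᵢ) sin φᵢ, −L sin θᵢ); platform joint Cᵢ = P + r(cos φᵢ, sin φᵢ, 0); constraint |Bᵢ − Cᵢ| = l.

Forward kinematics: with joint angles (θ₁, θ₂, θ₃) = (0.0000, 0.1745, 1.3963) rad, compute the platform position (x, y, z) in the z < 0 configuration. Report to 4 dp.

(0.1879, 0.2696, -0.4085)

O1 = (0.2900·cos0.0°, 0.2900·sin0.0°, 0.0000) = (0.2900, 0.0000, 0.0000)
O2 = (0.2870·cos120.0°, 0.2870·sin120.0°, -0.0347) = (-0.1435, 0.2485, -0.0347)
φ3=240.0°: virtual centre (-0.0624, -0.1080, -0.1970), radius l
eliminate P² terms by subtracting sphere 1 from 2 and 3
[-0.8670 0.4970 -0.0694]·P = -0.0005;  [-0.7047 -0.2160 -0.3939]·P = -0.0297
det = 0.5376;  x = 0.0277+-0.3921z,  y = 0.0473+-0.5443z
sphere 1 gives Az²+Bz+C=0 with A=1.4500, B=0.1542, C=-0.1790;  B²−4AC=1.0619;  roots -0.4085, 0.3021;  negative root z = -0.4085
x = 0.1879, y = 0.2696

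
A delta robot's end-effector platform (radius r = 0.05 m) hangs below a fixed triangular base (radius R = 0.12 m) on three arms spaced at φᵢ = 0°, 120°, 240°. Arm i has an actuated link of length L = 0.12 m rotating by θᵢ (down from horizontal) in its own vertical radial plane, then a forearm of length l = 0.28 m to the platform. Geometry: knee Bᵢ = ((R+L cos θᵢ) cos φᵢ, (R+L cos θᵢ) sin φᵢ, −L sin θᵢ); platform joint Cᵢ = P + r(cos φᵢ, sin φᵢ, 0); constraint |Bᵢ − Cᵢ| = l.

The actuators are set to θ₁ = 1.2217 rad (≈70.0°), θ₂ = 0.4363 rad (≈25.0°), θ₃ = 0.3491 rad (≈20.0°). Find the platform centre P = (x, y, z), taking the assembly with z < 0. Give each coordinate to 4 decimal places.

centre 1 = (0.1110·cos0.0°, 0.1110·sin0.0°, -0.1128) = (0.1110, 0.0000, -0.1128)
centre 2 = (0.1788·cos120.0°, 0.1788·sin120.0°, -0.0507) = (-0.0894, 0.1548, -0.0507)
arm 3 at φ=240.0°: (R−r)+L cos θ3 = 0.1828;  centre 3 = (-0.0914, -0.1583, -0.0410)
|centre ₂|²−|centre ₁|² = 0.0095;  |centre ₃|²−|centre ₁|² = 0.0100
plane₁₂: -0.4009x+0.3096y+0.1241z = 0.0095
det = 0.2522;  x = -0.0242+0.3318z,  y = -0.0007+0.0287z
quadratic in z: (1.1109)z²+(0.1357)z+(-0.0474)=0, √Δ=0.4785 → z ∈ {-0.2765, 0.1543}; z = -0.2765 (taking z<0)
x = -0.1160, y = -0.0087

(-0.1160, -0.0087, -0.2765)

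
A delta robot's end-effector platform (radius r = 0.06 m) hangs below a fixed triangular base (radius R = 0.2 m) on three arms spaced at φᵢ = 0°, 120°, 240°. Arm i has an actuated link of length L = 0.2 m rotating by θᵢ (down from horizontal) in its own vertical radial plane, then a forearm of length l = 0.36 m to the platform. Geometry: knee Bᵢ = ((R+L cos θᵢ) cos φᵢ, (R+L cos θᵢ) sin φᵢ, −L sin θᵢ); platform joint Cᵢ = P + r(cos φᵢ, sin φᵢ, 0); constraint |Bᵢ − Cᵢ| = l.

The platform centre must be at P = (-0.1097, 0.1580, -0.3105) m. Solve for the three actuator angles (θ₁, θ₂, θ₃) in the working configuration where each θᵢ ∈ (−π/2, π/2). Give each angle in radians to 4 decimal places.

θ₁ = 1.3091, θ₂ = -0.0875, θ₃ = 1.2219

rotate P by −φ1: (-0.1097, 0.1580, -0.3105)
  A cos θ + B sin θ = C:  0.2497·cos θ + -0.3105·sin θ = -0.2353
  θ1 = atan2(B,A) + arccos(C/0.3984) = 1.3091
rotate P by −φ2: (0.1917, 0.0160, -0.3105)
  A=-0.0517, B=-0.3105, C=(l²−L²−A²−y'²−z²)/(2L)=-0.0243
  √(A²+B²)=0.3148;  θ2 = -1.7357+1.6482 ≈ -0.0875
arm 3 (φ=240.0°): x'=-0.0820, y'=-0.1740
  A cos θ + B sin θ = C:  0.2220·cos θ + -0.3105·sin θ = -0.2159
  θ3 = atan2(B,A) + arccos(C/0.3817) = 1.2219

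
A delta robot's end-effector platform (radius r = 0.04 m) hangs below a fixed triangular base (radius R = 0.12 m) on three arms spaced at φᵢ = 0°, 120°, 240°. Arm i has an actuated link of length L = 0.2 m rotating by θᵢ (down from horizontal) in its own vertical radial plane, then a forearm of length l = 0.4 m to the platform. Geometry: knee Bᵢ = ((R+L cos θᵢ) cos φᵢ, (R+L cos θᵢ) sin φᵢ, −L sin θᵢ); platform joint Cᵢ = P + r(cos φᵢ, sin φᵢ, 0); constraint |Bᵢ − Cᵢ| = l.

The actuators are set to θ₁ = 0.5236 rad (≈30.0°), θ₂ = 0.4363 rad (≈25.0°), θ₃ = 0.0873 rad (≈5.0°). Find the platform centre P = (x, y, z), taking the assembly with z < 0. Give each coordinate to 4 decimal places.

O1 = (0.2532·cos0.0°, 0.2532·sin0.0°, -0.1000) = (0.2532, 0.0000, -0.1000)
φ2=120.0°: virtual centre (-0.1306, 0.2263, -0.0845), radius l
O3 = (0.2792·cos240.0°, 0.2792·sin240.0°, -0.0174) = (-0.1396, -0.2418, -0.0174)
subtract pairs → two planes through P
[-0.7677 0.4525 0.0310]·P = 0.0013;  [-0.7856 -0.4837 0.1651]·P = 0.0042
Cramer: x(z) = -0.0035+0.1234z;  y(z) = -0.0030+0.1409z
into |P−O₁|² = l²: 1.0351z² + 0.1358z + -0.0841 = 0;  Δ = 0.3667;  z = -0.3581 or 0.2269 → z<0 root = -0.3581
x = -0.0476, y = -0.0535

(-0.0476, -0.0535, -0.3581)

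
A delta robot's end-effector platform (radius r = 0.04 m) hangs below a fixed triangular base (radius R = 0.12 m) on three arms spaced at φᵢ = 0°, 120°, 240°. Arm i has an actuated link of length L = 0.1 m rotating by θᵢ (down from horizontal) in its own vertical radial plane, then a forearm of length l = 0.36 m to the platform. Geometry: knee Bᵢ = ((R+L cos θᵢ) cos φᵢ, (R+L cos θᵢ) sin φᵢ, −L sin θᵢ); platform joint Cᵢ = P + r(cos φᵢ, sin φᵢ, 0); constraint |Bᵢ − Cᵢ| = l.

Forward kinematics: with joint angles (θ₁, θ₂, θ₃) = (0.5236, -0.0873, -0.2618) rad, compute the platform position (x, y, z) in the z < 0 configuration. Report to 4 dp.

centre 1 = (0.1666·cos0.0°, 0.1666·sin0.0°, -0.0500) = (0.1666, 0.0000, -0.0500)
φ2=120.0°: virtual centre (-0.0898, 0.1556, 0.0087), radius l
φ3=240.0°: virtual centre (-0.0883, -0.1529, 0.0259), radius l
eliminate P² terms by subtracting sphere 1 from 2 and 3
plane₁₂: -0.5128x+0.3111y+0.1174z = 0.0021
Cramer: x(z) = -0.0036+0.2635z;  y(z) = 0.0008+0.0569z
into |P−centre ₁|² = l²: 1.0727z² + 0.0104z + -0.0981 = 0;  Δ = 0.4212;  z = -0.3073 or 0.2977 → z<0 root = -0.3073
x = -0.0846, y = -0.0167

(-0.0846, -0.0167, -0.3073)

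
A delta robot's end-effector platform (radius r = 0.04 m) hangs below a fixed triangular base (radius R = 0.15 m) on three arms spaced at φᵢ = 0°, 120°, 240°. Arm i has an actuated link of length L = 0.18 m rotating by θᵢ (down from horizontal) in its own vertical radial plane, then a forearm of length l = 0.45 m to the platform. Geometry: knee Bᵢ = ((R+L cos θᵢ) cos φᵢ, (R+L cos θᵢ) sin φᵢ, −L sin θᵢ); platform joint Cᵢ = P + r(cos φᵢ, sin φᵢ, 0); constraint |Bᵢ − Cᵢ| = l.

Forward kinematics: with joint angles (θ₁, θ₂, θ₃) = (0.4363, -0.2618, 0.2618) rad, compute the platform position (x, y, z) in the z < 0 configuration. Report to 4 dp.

S1 = (0.2731·cos0.0°, 0.2731·sin0.0°, -0.0761) = (0.2731, 0.0000, -0.0761)
S2 = (0.2839·cos120.0°, 0.2839·sin120.0°, 0.0466) = (-0.1419, 0.2458, 0.0466)
arm 3 at φ=240.0°: (R−r)+L cos θ3 = 0.2839;  S3 = (-0.1419, -0.2458, -0.0466)
subtract pairs → two planes through P
plane₁₂: -0.8301x+0.4917y+0.2453z = 0.0024
Cramer: x(z) = -0.0028+0.1833z;  y(z) = 0.0000-0.1895z
quadratic in z: (1.0695)z²+(0.0510)z+(-0.1205)=0, √Δ=0.7199 → z ∈ {-0.3604, 0.3127}; z = -0.3604 (taking z<0)
x = -0.0689, y = 0.0683

(-0.0689, 0.0683, -0.3604)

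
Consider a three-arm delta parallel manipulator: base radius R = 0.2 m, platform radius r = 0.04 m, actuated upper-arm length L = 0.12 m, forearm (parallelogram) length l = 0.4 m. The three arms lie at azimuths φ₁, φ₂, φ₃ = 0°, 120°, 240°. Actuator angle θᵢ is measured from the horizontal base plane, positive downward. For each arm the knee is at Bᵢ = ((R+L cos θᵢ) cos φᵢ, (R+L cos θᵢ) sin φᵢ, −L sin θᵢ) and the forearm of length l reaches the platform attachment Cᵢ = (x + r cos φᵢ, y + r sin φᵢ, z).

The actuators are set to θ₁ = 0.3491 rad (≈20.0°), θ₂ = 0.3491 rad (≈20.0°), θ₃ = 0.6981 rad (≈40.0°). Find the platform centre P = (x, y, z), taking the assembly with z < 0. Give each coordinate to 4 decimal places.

(0.0205, 0.0356, -0.3495)

S1 = (0.2728·cos0.0°, 0.2728·sin0.0°, -0.0410) = (0.2728, 0.0000, -0.0410)
φ2=120.0°: virtual centre (-0.1364, 0.2362, -0.0410), radius l
arm 3 at φ=240.0°: (R−r)+L cos θ3 = 0.2519;  S3 = (-0.1260, -0.2182, -0.0771)
|S₂|²−|S₁|² = 0.0000;  |S₃|²−|S₁|² = -0.0067
[-0.8183 0.4724 0.0000]·P = 0.0000;  [-0.7975 -0.4364 -0.0722]·P = -0.0067
det = 0.7338;  x = 0.0043+-0.0465z,  y = 0.0074+-0.0805z
into |P−S₁|² = l²: 1.0086z² + 0.1058z + -0.0862 = 0;  Δ = 0.3589;  z = -0.3495 or 0.2445 → z<0 root = -0.3495
x = 0.0205, y = 0.0356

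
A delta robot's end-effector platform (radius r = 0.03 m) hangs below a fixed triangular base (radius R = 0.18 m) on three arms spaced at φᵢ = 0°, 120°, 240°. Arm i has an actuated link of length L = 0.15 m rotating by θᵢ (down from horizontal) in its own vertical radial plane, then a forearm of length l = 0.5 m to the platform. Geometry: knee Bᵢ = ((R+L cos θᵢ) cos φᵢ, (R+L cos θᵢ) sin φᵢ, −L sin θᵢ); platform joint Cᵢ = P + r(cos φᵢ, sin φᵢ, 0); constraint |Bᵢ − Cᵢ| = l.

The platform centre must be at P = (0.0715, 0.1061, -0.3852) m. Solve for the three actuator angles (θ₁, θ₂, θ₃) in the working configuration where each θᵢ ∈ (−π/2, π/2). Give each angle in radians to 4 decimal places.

θ₁ = -0.3495, θ₂ = -0.2616, θ₃ = 0.6108

φ1=0.0° → target in arm frame (0.0715, 0.1061)
  A cos θ + B sin θ = C:  0.0785·cos θ + -0.3852·sin θ = 0.2057
  θ1 = atan2(B,A) + arccos(C/0.3931) = -0.3495
rotate P by −φ2: (0.0561, -0.1150, -0.3852)
  A=0.0939, B=-0.3852, C=(l²−L²−A²−y'²−z²)/(2L)=0.1903
  θ2 = atan2(B,A) + arccos(C/0.3965) = -0.2616
arm 3 (φ=240.0°): x'=-0.1276, y'=0.0089
  e−x'=0.2776;  (l²−L²−(e−x')²−y'²−z²)/2L = 0.0065
  θ3 = atan2(B,A) + arccos(C/0.4748) = 0.6108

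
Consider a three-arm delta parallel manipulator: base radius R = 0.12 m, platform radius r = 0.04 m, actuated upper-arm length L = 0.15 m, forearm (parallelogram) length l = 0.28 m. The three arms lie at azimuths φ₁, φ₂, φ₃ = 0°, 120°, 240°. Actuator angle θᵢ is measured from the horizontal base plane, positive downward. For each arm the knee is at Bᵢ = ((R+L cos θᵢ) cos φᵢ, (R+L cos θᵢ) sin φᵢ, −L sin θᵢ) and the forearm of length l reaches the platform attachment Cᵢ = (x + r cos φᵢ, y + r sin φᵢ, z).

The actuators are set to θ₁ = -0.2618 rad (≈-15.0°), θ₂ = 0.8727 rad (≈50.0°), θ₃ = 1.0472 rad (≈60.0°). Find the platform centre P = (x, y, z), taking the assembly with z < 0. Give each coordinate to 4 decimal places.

arm 1 at φ=0.0°: ρ1 = 0.2249;  O1 = (0.2249, 0.0000, 0.0388)
O2 = (0.1764·cos120.0°, 0.1764·sin120.0°, -0.1149) = (-0.0882, 0.1528, -0.1149)
φ3=240.0°: virtual centre (-0.0775, -0.1342, -0.1299), radius l
eliminate P² terms by subtracting sphere 1 from 2 and 3
[-0.6262 0.3056 -0.3075]·P = -0.0078;  [-0.6048 -0.2685 -0.3375]·P = -0.0112
Cramer: x(z) = 0.0156-0.5261z;  y(z) = 0.0066-0.0719z
into |P−O₁|² = l²: 1.2819z² + 0.1416z + -0.0330 = 0;  Δ = 0.1895;  z = -0.2250 or 0.1145 → z<0 root = -0.2250
x = 0.1340, y = 0.0227

(0.1340, 0.0227, -0.2250)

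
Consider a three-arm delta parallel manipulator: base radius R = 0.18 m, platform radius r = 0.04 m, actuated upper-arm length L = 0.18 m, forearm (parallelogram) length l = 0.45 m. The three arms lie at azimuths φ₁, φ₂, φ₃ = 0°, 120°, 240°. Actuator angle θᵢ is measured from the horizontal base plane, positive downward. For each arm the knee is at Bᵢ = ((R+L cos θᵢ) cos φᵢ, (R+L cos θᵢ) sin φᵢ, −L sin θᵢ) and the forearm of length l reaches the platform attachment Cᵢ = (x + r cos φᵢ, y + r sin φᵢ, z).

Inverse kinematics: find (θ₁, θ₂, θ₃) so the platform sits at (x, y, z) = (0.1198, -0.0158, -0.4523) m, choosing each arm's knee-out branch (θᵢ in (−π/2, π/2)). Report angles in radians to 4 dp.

φ1=0.0° → target in arm frame (0.1198, -0.0158)
  A cos θ + B sin θ = C:  0.0202·cos θ + -0.4523·sin θ = -0.0976
  θ1 = atan2(B,A) + arccos(C/0.4528) = 0.2619
arm 2 (φ=120.0°): x'=-0.0736, y'=-0.0958
  e−x'=0.2136;  (l²−L²−(e−x')²−y'²−z²)/2L = -0.2480
  γ=atan2(-0.4523,0.2136)=-1.1296;  ψ=arccos(-0.4958)=2.0896;  θ2=γ+ψ≈0.9599
arm 3 (φ=240.0°): x'=-0.0462, y'=0.1116
  A=0.1862, B=-0.4523, C=(l²−L²−A²−y'²−z²)/(2L)=-0.2267
  γ=atan2(-0.4523,0.1862)=-1.1802;  ψ=arccos(-0.4635)=2.0527;  θ3=γ+ψ≈0.8725

θ₁ = 0.2619, θ₂ = 0.9599, θ₃ = 0.8725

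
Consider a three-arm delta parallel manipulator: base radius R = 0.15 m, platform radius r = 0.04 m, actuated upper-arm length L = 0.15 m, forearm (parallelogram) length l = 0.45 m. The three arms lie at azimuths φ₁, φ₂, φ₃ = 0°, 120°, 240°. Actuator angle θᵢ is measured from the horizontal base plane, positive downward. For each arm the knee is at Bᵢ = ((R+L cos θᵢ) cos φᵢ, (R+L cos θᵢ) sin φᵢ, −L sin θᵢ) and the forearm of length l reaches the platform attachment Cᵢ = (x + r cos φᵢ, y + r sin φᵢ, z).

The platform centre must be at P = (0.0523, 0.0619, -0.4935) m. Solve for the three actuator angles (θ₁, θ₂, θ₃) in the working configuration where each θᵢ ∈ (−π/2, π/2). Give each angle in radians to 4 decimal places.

θ₁ = 0.6106, θ₂ = 0.6979, θ₃ = 1.0472

rotate P by −φ1: (0.0523, 0.0619, -0.4935)
  e−x'=0.0577;  (l²−L²−(e−x')²−y'²−z²)/2L = -0.2357
  θ1 = atan2(B,A) + arccos(C/0.4969) = 0.6106
rotate P by −φ2: (0.0275, -0.0762, -0.4935)
  A cos θ + B sin θ = C:  0.0825·cos θ + -0.4935·sin θ = -0.2539
  θ2 = atan2(B,A) + arccos(C/0.5004) = 0.6979
rotate P by −φ3: (-0.0798, 0.0143, -0.4935)
  A cos θ + B sin θ = C:  0.1898·cos θ + -0.4935·sin θ = -0.3325
  θ3 = atan2(B,A) + arccos(C/0.5287) = 1.0472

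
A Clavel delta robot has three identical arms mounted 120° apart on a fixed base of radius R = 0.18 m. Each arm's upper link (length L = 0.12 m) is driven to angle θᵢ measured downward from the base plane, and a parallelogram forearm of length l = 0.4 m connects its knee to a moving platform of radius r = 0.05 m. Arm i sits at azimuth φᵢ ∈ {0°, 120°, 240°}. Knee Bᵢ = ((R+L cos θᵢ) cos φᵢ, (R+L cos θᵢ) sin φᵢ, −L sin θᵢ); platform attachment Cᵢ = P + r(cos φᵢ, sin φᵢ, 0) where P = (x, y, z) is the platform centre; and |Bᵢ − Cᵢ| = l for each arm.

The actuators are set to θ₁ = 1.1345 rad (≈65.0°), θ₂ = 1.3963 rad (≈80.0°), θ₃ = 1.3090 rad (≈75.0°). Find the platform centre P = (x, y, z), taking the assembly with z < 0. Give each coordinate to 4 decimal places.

arm 1 at φ=0.0°: (R−r)+L cos θ1 = 0.1807;  O1 = (0.1807, 0.0000, -0.1088)
arm 2 at φ=120.0°: (R−r)+L cos θ2 = 0.1508;  O2 = (-0.0754, 0.1306, -0.1182)
O3 = (0.1611·cos240.0°, 0.1611·sin240.0°, -0.1159) = (-0.0805, -0.1395, -0.1159)
|O₂|²−|O₁|² = -0.0078;  |O₃|²−|O₁|² = -0.0051
[-0.5123 0.2613 -0.0188]·P = -0.0078;  [-0.5225 -0.2790 -0.0143]·P = -0.0051
Cramer: x(z) = 0.0125-0.0322z;  y(z) = -0.0052+0.0090z
quadratic in z: (1.0011)z²+(0.2282)z+(-0.1199)=0, √Δ=0.7294 → z ∈ {-0.4783, 0.2503}; z = -0.4783 (taking z<0)
x = 0.0279, y = -0.0095

(0.0279, -0.0095, -0.4783)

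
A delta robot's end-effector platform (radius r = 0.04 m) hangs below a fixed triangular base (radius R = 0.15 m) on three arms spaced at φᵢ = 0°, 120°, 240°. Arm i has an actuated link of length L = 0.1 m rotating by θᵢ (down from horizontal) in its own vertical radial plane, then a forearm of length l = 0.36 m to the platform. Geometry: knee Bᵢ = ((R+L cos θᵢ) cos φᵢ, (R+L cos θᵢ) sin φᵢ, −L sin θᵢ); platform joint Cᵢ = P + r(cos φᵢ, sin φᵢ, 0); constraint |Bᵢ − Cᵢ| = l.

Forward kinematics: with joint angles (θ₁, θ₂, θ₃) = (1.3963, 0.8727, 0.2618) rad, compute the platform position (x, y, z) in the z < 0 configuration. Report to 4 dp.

centre 1 = (0.1274·cos0.0°, 0.1274·sin0.0°, -0.0985) = (0.1274, 0.0000, -0.0985)
arm 2 at φ=120.0°: e+L cos θ2 = 0.1743;  centre 2 = (-0.0871, 0.1509, -0.0766)
centre 3 = (0.2066·cos240.0°, 0.2066·sin240.0°, -0.0259) = (-0.1033, -0.1789, -0.0259)
eliminate P² terms by subtracting sphere 1 from 2 and 3
linear system: -0.4290x+0.3019y = 0.0103−0.0437z; -0.4613x+-0.3578y = 0.0174−0.1452z
Cramer: x(z) = -0.0306+0.2032z;  y(z) = -0.0093+0.1438z
sphere 1 gives Az²+Bz+C=0 with A=1.0620, B=0.1301, C=-0.0949;  B²−4AC=0.4199;  roots -0.3664, 0.2438;  negative root z = -0.3664
x = -0.1050, y = -0.0620

(-0.1050, -0.0620, -0.3664)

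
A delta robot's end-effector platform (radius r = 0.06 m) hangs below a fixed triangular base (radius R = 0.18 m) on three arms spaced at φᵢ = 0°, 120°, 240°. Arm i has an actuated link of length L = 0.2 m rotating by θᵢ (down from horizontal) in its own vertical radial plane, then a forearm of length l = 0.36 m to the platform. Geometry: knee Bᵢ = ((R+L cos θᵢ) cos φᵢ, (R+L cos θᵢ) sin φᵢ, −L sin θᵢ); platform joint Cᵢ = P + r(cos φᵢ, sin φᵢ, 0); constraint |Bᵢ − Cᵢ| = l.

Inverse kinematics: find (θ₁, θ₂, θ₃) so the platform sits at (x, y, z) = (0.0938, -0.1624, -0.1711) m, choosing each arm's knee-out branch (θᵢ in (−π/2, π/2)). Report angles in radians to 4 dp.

θ₁ = -0.3492, θ₂ = 1.3089, θ₃ = -0.3486

rotate P by −φ1: (0.0938, -0.1624, -0.1711)
  e−x'=0.0262;  (l²−L²−(e−x')²−y'²−z²)/2L = 0.0832
  θ1 = atan2(B,A) + arccos(C/0.1731) = -0.3492
arm 2 (φ=120.0°): x'=-0.1875, y'=0.0000
  A cos θ + B sin θ = C:  0.3075·cos θ + -0.1711·sin θ = -0.0856
  θ2 = atan2(B,A) + arccos(C/0.3519) = 1.3089
φ3=240.0° → target in arm frame (0.0937, 0.1624)
  A cos θ + B sin θ = C:  0.0263·cos θ + -0.1711·sin θ = 0.0831
  θ3 = atan2(B,A) + arccos(C/0.1731) = -0.3486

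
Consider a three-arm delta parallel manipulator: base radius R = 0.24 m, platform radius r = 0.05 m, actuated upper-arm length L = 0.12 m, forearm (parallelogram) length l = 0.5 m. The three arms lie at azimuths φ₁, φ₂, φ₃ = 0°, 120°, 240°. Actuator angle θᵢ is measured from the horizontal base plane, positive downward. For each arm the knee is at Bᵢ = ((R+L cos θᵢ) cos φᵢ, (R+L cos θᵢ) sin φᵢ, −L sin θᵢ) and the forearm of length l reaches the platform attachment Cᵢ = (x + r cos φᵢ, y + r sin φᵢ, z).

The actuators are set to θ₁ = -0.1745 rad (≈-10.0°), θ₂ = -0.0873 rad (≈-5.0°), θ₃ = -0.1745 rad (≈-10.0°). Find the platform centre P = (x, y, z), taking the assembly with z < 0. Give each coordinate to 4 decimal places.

arm 1 at φ=0.0°: e+L cos θ1 = 0.3082;  S1 = (0.3082, 0.0000, 0.0208)
S2 = (0.3095·cos120.0°, 0.3095·sin120.0°, 0.0105) = (-0.1548, 0.2681, 0.0105)
S3 = (0.3082·cos240.0°, 0.3082·sin240.0°, 0.0208) = (-0.1541, -0.2669, 0.0208)
subtract pairs → two planes through P
plane₁₂: -0.9259x+0.5361y+-0.0207z = 0.0005
Cramer: x(z) = -0.0003-0.0112z;  y(z) = 0.0005+0.0194z
quadratic in z: (1.0005)z²+(-0.0347)z+(-0.1544)=0, √Δ=0.7869 → z ∈ {-0.3759, 0.4106}; z = -0.3759 (taking z<0)
x = 0.0039, y = -0.0068

(0.0039, -0.0068, -0.3759)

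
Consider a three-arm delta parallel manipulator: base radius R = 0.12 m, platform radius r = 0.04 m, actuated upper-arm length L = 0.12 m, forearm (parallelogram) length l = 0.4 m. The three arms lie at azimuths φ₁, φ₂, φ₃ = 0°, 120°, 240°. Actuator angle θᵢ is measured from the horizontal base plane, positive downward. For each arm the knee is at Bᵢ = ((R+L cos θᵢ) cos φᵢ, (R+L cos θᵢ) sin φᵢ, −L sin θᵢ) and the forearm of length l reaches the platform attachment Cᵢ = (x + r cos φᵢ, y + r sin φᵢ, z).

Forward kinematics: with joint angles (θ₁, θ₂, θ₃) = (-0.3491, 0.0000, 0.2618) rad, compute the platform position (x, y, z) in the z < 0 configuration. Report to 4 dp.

S1 = (0.1928·cos0.0°, 0.1928·sin0.0°, 0.0410) = (0.1928, 0.0000, 0.0410)
arm 2 at φ=120.0°: ρ2 = 0.2000;  S2 = (-0.1000, 0.1732, 0.0000)
φ3=240.0°: virtual centre (-0.0980, -0.1697, -0.0311), radius l
|S₂|²−|S₁|² = 0.0012;  |S₃|²−|S₁|² = 0.0005
linear system: -0.5855x+0.3464y = 0.0012−-0.0821z; -0.5814x+-0.3393y = 0.0005−-0.1442z
Cramer: x(z) = -0.0014-0.1945z;  y(z) = 0.0009-0.0917z
sphere 1 gives Az²+Bz+C=0 with A=1.0462, B=-0.0067, C=-0.1206;  B²−4AC=0.5048;  roots -0.3363, 0.3428;  negative root z = -0.3363
x = 0.0640, y = 0.0318

(0.0640, 0.0318, -0.3363)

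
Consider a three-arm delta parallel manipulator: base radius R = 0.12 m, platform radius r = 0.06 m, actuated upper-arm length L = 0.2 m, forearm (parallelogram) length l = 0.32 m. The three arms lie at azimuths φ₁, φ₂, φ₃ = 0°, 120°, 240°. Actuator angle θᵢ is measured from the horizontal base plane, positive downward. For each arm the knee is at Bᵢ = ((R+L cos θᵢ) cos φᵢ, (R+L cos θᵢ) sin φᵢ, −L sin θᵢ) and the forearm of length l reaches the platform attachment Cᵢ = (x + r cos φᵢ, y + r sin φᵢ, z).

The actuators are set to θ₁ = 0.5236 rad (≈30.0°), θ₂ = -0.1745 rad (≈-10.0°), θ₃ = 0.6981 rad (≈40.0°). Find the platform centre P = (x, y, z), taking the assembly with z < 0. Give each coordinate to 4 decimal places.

(-0.0320, 0.1034, -0.2462)

φ1=0.0°: virtual centre (0.2332, 0.0000, -0.1000), radius l
arm 2 at φ=120.0°: (R−r)+L cos θ2 = 0.2570;  O2 = (-0.1285, 0.2225, 0.0347)
O3 = (0.2132·cos240.0°, 0.2132·sin240.0°, -0.1286) = (-0.1066, -0.1846, -0.1286)
|O₂|²−|O₁|² = 0.0029;  |O₃|²−|O₁|² = -0.0024
linear system: -0.7234x+0.4451y = 0.0029−0.2694z; -0.6796x+-0.3693y = -0.0024−-0.0571z
Cramer: x(z) = 0.0000+0.1301z;  y(z) = 0.0064-0.3940z
quadratic in z: (1.1722)z²+(0.1343)z+(-0.0380)=0, √Δ=0.4429 → z ∈ {-0.2462, 0.1316}; z = -0.2462 (taking z<0)
x = -0.0320, y = 0.1034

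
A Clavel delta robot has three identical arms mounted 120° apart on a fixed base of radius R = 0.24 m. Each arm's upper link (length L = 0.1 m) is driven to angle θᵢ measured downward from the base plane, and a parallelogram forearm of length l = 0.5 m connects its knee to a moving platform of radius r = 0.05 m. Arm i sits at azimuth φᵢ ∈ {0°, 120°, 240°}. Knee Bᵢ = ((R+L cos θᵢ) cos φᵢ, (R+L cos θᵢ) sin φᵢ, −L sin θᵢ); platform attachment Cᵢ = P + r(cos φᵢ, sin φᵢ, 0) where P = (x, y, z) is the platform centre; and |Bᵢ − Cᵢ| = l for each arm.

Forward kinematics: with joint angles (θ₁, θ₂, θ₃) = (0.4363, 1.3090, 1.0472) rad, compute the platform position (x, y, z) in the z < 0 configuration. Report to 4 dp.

centre 1 = (0.2806·cos0.0°, 0.2806·sin0.0°, -0.0423) = (0.2806, 0.0000, -0.0423)
arm 2 at φ=120.0°: (R−r)+L cos θ2 = 0.2159;  centre 2 = (-0.1079, 0.1870, -0.0966)
arm 3 at φ=240.0°: (R−r)+L cos θ3 = 0.2400;  centre 3 = (-0.1200, -0.2078, -0.0866)
|centre ₂|²−|centre ₁|² = -0.0246;  |centre ₃|²−|centre ₁|² = -0.0154
linear system: -0.7771x+0.3739y = -0.0246−-0.1087z; -0.8013x+-0.4157y = -0.0154−-0.0887z
Cramer: x(z) = 0.0257-0.1258z;  y(z) = -0.0124+0.0291z
quadratic in z: (1.0167)z²+(0.1479)z+(-0.1831)=0, √Δ=0.8754 → z ∈ {-0.5033, 0.3578}; z = -0.5033 (taking z<0)
x = 0.0890, y = -0.0271

(0.0890, -0.0271, -0.5033)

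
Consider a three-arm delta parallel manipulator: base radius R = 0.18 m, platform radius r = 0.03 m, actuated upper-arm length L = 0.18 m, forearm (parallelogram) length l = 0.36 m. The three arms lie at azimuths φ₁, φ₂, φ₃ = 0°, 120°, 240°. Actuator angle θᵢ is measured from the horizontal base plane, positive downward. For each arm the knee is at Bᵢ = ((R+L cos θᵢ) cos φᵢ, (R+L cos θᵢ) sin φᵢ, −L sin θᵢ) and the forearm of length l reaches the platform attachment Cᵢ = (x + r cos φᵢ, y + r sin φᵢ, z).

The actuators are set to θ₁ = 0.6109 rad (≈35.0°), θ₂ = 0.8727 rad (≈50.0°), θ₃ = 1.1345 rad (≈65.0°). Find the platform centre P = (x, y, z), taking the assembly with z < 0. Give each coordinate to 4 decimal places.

φ1=0.0°: virtual centre (0.2974, 0.0000, -0.1032), radius l
φ2=120.0°: virtual centre (-0.1328, 0.2301, -0.1379), radius l
S3 = (0.2261·cos240.0°, 0.2261·sin240.0°, -0.1631) = (-0.1130, -0.1958, -0.1631)
|S₂|²−|S₁|² = -0.0095;  |S₃|²−|S₁|² = -0.0214
[-0.8606 0.4602 -0.0693]·P = -0.0095;  [-0.8210 -0.3916 -0.1198]·P = -0.0214
det = 0.7148;  x = 0.0190+-0.1151z,  y = 0.0148+-0.0646z
quadratic in z: (1.0174)z²+(0.2687)z+(-0.0412)=0, √Δ=0.4897 → z ∈ {-0.3727, 0.1086}; z = -0.3727 (taking z<0)
x = 0.0619, y = 0.0389

(0.0619, 0.0389, -0.3727)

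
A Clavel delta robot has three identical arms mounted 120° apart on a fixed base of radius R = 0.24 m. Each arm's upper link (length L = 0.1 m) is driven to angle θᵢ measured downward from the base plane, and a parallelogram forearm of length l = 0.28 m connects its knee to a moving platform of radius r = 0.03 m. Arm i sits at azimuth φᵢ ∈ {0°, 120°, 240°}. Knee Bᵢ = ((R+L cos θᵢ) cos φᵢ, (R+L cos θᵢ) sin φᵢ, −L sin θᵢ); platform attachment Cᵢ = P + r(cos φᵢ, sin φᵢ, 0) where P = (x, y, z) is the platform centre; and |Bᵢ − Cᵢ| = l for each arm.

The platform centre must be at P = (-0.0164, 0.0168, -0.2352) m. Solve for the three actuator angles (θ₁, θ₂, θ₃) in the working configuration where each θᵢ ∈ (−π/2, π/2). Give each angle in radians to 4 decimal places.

θ₁ = 1.3962, θ₂ = 1.0472, θ₃ = 1.3090

rotate P by −φ1: (-0.0164, 0.0168, -0.2352)
  e−x'=0.2264;  (l²−L²−(e−x')²−y'²−z²)/2L = -0.1923
  θ1 = atan2(B,A) + arccos(C/0.3265) = 1.3962
φ2=120.0° → target in arm frame (0.0227, 0.0058)
  A cos θ + B sin θ = C:  0.1873·cos θ + -0.2352·sin θ = -0.1101
  γ=atan2(-0.2352,0.1873)=-0.8984;  ψ=arccos(-0.3662)=1.9457;  θ2=γ+ψ≈1.0472
rotate P by −φ3: (-0.0063, -0.0226, -0.2352)
  A cos θ + B sin θ = C:  0.2163·cos θ + -0.2352·sin θ = -0.1712
  γ=atan2(-0.2352,0.2163)=-0.8271;  ψ=arccos(-0.5357)=2.1361;  θ3=γ+ψ≈1.3090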